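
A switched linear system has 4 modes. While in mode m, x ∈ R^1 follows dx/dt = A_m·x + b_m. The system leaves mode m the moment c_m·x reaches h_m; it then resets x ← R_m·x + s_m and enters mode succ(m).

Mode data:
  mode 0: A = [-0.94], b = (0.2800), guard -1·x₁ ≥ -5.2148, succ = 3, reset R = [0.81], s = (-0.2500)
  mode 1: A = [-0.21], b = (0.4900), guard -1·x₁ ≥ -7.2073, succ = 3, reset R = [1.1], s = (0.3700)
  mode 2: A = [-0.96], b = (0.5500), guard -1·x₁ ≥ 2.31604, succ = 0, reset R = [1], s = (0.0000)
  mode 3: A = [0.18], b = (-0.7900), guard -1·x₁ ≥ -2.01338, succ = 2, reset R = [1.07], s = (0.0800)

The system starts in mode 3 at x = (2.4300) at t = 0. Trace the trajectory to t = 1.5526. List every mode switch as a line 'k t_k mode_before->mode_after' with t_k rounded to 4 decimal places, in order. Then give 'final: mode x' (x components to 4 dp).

Mode 3: guard c·x = -2.0134 hit at Δt = 1.0713 (t = 1.0713), x⁻ = (2.0134) → reset → x⁺ = (2.2343), jump to mode 2
Mode 2: flow for 0.4813 to horizon, guard not reached → x = (1.6196)

1 1.0713 3->2
final: 2 1.6196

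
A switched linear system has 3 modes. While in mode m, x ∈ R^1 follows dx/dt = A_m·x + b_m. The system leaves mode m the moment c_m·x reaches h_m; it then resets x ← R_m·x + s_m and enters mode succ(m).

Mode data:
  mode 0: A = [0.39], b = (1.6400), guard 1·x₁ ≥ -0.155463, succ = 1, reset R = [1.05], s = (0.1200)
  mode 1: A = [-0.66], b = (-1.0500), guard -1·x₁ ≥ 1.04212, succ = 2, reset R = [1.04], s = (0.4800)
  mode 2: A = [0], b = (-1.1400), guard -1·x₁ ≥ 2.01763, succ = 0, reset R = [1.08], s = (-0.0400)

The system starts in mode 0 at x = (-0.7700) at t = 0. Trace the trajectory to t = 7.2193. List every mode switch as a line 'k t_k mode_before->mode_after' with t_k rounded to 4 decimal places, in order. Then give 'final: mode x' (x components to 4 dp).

Mode 0: guard c·x = -0.1555 hit at Δt = 0.4220 (t = 0.4220), x⁻ = (-0.1555) → reset → x⁺ = (-0.0432), jump to mode 1
Mode 1: guard c·x = 1.0421 hit at Δt = 1.5709 (t = 1.9929), x⁻ = (-1.0421) → reset → x⁺ = (-0.6038), jump to mode 2
Mode 2: guard c·x = 2.0176 hit at Δt = 1.2402 (t = 3.2331), x⁻ = (-2.0176) → reset → x⁺ = (-2.2190), jump to mode 0
Mode 0: guard c·x = -0.1555 hit at Δt = 1.8268 (t = 5.0599), x⁻ = (-0.1555) → reset → x⁺ = (-0.0432), jump to mode 1
Mode 1: guard c·x = 1.0421 hit at Δt = 1.5709 (t = 6.6308), x⁻ = (-1.0421) → reset → x⁺ = (-0.6038), jump to mode 2
Mode 2: flow for 0.5885 to horizon, guard not reached → x = (-1.2747)

1 0.4220 0->1
2 1.9929 1->2
3 3.2331 2->0
4 5.0599 0->1
5 6.6308 1->2
final: 2 -1.2747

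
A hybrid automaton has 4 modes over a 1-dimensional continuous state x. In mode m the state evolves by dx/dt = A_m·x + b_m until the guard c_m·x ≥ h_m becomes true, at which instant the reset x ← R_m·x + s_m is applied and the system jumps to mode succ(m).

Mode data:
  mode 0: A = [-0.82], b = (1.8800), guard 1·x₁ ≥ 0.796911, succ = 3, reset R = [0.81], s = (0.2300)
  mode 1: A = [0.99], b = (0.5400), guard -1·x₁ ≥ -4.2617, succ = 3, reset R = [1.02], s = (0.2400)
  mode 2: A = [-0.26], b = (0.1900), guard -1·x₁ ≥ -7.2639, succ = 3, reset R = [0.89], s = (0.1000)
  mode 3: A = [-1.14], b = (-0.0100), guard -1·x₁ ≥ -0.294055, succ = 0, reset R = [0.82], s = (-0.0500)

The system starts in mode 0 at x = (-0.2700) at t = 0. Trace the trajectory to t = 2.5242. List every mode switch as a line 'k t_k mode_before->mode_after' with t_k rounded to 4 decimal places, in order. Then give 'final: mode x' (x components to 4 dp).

1 0.6566 0->3
2 1.5966 3->0
3 2.0113 0->3
final: 3 0.4840

Mode 0: guard c·x = 0.7969 hit at Δt = 0.6566 (t = 0.6566), x⁻ = (0.7969) → reset → x⁺ = (0.8755), jump to mode 3
Mode 3: guard c·x = -0.2941 hit at Δt = 0.9400 (t = 1.5966), x⁻ = (0.2941) → reset → x⁺ = (0.1911), jump to mode 0
Mode 0: guard c·x = 0.7969 hit at Δt = 0.4147 (t = 2.0113), x⁻ = (0.7969) → reset → x⁺ = (0.8755), jump to mode 3
Mode 3: flow for 0.5129 to horizon, guard not reached → x = (0.4840)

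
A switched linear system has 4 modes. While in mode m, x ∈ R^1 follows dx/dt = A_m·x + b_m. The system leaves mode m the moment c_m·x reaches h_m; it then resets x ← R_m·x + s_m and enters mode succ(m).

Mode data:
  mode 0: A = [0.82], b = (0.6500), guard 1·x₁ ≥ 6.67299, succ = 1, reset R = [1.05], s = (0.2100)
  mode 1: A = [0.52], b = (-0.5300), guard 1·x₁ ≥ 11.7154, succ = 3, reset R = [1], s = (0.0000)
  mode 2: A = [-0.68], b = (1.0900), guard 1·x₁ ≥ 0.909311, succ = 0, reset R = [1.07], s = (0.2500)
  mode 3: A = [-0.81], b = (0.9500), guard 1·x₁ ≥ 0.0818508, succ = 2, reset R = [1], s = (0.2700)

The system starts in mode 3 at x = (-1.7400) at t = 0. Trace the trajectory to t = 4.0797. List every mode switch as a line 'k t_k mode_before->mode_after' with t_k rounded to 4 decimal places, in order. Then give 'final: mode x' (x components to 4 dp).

Mode 3: guard c·x = 0.0819 hit at Δt = 1.2124 (t = 1.2124), x⁻ = (0.0819) → reset → x⁺ = (0.3519), jump to mode 2
Mode 2: guard c·x = 0.9093 hit at Δt = 0.8674 (t = 2.0798), x⁻ = (0.9093) → reset → x⁺ = (1.2230), jump to mode 0
Mode 0: guard c·x = 6.6730 hit at Δt = 1.5968 (t = 3.6766), x⁻ = (6.6730) → reset → x⁺ = (7.2166), jump to mode 1
Mode 1: flow for 0.4031 to horizon, guard not reached → x = (8.6619)

1 1.2124 3->2
2 2.0798 2->0
3 3.6766 0->1
final: 1 8.6619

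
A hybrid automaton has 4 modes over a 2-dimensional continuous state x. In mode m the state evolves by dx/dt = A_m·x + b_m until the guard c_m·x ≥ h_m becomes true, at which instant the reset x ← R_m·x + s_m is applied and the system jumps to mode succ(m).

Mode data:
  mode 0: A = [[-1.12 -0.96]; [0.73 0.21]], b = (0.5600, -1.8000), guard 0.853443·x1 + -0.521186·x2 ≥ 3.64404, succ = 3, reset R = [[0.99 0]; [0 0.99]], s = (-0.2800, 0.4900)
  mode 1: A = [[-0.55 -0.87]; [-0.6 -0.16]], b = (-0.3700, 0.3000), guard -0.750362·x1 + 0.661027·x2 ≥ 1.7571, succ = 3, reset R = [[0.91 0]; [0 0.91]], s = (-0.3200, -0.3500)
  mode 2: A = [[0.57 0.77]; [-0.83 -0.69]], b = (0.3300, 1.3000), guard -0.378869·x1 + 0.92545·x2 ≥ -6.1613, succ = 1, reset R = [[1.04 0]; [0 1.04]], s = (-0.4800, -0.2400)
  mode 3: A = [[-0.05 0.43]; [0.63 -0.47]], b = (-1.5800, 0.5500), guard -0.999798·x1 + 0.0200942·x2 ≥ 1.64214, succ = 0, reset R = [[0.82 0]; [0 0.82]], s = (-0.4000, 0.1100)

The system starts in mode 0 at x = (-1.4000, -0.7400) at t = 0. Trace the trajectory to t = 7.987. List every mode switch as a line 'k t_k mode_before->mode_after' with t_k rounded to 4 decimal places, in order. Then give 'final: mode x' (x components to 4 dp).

Mode 0: guard c·x = 3.6440 hit at Δt = 1.4665 (t = 1.4665), x⁻ = (2.0571, -3.6234) → reset → x⁺ = (1.7565, -3.0971), jump to mode 3
Mode 3: guard c·x = 1.6421 hit at Δt = 1.4683 (t = 2.9348), x⁻ = (-1.6655, -1.1474) → reset → x⁺ = (-1.7657, -0.8309), jump to mode 0
Mode 0: guard c·x = 3.6440 hit at Δt = 1.3722 (t = 4.3070), x⁻ = (1.9629, -3.7776) → reset → x⁺ = (1.6632, -3.2499), jump to mode 3
Mode 3: guard c·x = 1.6421 hit at Δt = 1.3817 (t = 5.6887), x⁻ = (-1.6691, -1.3245) → reset → x⁺ = (-1.7687, -0.9761), jump to mode 0
Mode 0: guard c·x = 3.6440 hit at Δt = 1.3097 (t = 6.9984), x⁻ = (1.9298, -3.8317) → reset → x⁺ = (1.6305, -3.3034), jump to mode 3
Mode 3: flow for 0.9886 to horizon, guard not reached → x = (-0.8920, -1.5406)

1 1.4665 0->3
2 2.9348 3->0
3 4.3070 0->3
4 5.6887 3->0
5 6.9984 0->3
final: 3 -0.8920 -1.5406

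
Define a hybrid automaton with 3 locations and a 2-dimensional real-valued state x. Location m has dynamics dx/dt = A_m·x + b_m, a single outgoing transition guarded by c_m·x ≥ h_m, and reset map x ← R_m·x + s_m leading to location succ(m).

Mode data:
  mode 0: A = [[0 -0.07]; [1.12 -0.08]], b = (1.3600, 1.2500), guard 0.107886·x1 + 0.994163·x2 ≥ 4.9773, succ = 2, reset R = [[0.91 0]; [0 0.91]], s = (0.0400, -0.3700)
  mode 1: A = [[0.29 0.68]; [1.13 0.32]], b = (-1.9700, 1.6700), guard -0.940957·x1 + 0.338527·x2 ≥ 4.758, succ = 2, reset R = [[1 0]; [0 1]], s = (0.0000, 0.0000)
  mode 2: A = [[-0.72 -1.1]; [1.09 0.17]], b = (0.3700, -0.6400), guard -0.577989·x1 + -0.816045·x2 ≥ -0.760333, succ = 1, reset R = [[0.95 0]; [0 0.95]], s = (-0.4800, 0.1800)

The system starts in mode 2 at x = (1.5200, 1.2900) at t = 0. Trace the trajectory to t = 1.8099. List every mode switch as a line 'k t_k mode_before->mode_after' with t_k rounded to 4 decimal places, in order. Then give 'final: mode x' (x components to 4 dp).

1 1.2930 2->1
final: 1 -1.5957 1.7858

Mode 2: guard c·x = -0.7603 hit at Δt = 1.2930 (t = 1.2930), x⁻ = (-0.5000, 1.2858) → reset → x⁺ = (-0.9550, 1.4015), jump to mode 1
Mode 1: flow for 0.5169 to horizon, guard not reached → x = (-1.5957, 1.7858)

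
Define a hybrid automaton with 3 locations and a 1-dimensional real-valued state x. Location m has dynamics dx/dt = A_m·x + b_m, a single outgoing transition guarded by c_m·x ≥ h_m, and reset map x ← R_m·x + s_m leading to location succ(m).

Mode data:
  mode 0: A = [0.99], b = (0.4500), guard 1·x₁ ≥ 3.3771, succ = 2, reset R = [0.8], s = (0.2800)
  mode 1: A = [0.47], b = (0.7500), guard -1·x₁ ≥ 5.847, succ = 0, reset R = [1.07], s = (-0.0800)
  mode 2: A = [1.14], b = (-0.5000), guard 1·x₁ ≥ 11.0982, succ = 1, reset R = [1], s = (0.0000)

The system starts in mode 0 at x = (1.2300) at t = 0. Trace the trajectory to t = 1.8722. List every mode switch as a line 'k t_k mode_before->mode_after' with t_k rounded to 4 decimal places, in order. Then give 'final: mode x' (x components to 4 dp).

1 0.8301 0->2
final: 2 8.7812

Mode 0: guard c·x = 3.3771 hit at Δt = 0.8301 (t = 0.8301), x⁻ = (3.3771) → reset → x⁺ = (2.9817), jump to mode 2
Mode 2: flow for 1.0421 to horizon, guard not reached → x = (8.7812)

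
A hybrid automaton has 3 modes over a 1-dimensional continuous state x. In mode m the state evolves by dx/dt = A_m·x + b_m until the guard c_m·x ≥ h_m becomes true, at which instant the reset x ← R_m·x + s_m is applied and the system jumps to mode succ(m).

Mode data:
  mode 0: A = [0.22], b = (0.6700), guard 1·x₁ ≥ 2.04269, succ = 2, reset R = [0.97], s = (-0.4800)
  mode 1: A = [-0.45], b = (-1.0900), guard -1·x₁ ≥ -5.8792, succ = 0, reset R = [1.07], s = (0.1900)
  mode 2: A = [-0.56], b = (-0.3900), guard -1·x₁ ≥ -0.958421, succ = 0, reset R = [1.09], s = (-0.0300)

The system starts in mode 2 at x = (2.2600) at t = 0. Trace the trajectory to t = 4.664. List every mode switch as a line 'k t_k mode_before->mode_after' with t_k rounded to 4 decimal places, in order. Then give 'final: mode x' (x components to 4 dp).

1 1.0362 2->0
2 2.0621 0->2
3 2.5688 2->0
4 3.5947 0->2
5 4.1014 2->0
final: 0 1.5496

Mode 2: guard c·x = -0.9584 hit at Δt = 1.0362 (t = 1.0362), x⁻ = (0.9584) → reset → x⁺ = (1.0147), jump to mode 0
Mode 0: guard c·x = 2.0427 hit at Δt = 1.0259 (t = 2.0621), x⁻ = (2.0427) → reset → x⁺ = (1.5014), jump to mode 2
Mode 2: guard c·x = -0.9584 hit at Δt = 0.5067 (t = 2.5688), x⁻ = (0.9584) → reset → x⁺ = (1.0147), jump to mode 0
Mode 0: guard c·x = 2.0427 hit at Δt = 1.0259 (t = 3.5947), x⁻ = (2.0427) → reset → x⁺ = (1.5014), jump to mode 2
Mode 2: guard c·x = -0.9584 hit at Δt = 0.5067 (t = 4.1014), x⁻ = (0.9584) → reset → x⁺ = (1.0147), jump to mode 0
Mode 0: flow for 0.5626 to horizon, guard not reached → x = (1.5496)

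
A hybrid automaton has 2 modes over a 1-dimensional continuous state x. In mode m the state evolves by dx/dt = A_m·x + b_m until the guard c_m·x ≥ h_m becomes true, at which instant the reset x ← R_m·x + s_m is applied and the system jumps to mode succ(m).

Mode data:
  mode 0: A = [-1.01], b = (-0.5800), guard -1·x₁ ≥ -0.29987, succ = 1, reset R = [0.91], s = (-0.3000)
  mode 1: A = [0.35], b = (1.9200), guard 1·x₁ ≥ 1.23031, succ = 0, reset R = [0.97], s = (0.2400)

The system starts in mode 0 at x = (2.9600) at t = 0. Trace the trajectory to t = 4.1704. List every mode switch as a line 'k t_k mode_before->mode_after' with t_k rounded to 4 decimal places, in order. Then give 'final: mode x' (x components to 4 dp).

1 1.3832 0->1
2 1.9755 1->0
3 2.7988 0->1
4 3.3911 1->0
final: 0 0.3395

Mode 0: guard c·x = -0.2999 hit at Δt = 1.3832 (t = 1.3832), x⁻ = (0.2999) → reset → x⁺ = (-0.0271), jump to mode 1
Mode 1: guard c·x = 1.2303 hit at Δt = 0.5923 (t = 1.9755), x⁻ = (1.2303) → reset → x⁺ = (1.4334), jump to mode 0
Mode 0: guard c·x = -0.2999 hit at Δt = 0.8233 (t = 2.7988), x⁻ = (0.2999) → reset → x⁺ = (-0.0271), jump to mode 1
Mode 1: guard c·x = 1.2303 hit at Δt = 0.5923 (t = 3.3911), x⁻ = (1.2303) → reset → x⁺ = (1.4334), jump to mode 0
Mode 0: flow for 0.7793 to horizon, guard not reached → x = (0.3395)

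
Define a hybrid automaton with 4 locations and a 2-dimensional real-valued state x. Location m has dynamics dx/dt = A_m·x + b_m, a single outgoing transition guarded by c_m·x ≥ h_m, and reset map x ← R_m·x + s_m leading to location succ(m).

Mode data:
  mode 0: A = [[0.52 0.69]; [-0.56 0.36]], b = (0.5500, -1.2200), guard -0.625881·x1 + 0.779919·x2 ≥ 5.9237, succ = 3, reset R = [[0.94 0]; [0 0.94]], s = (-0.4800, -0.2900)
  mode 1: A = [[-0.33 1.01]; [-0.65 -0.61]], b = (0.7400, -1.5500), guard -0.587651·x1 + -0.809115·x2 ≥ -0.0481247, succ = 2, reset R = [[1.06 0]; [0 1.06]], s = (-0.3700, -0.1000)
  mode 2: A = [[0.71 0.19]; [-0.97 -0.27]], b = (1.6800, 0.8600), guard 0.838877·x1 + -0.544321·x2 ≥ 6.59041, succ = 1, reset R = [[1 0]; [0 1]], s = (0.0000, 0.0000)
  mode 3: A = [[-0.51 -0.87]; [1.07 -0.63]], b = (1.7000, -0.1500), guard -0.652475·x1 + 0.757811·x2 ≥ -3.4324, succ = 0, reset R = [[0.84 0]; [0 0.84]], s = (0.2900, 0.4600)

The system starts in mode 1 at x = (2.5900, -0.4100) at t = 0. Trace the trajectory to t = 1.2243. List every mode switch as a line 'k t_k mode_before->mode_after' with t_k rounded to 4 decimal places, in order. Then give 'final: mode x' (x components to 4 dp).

1 0.4320 1->2
final: 2 4.6867 -2.9776

Mode 1: guard c·x = -0.0481 hit at Δt = 0.4320 (t = 0.4320), x⁻ = (2.1376, -1.4931) → reset → x⁺ = (1.8959, -1.6827), jump to mode 2
Mode 2: flow for 0.7923 to horizon, guard not reached → x = (4.6867, -2.9776)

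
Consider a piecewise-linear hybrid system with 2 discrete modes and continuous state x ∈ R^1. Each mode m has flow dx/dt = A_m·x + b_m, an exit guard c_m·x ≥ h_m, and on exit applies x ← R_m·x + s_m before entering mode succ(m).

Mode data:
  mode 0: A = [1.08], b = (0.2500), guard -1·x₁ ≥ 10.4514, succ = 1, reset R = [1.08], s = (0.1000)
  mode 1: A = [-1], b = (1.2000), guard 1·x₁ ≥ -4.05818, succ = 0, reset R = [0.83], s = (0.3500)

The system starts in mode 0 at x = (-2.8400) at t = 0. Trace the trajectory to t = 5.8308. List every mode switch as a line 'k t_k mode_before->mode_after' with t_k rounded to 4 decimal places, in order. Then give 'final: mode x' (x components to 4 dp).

Mode 0: guard c·x = 10.4514 hit at Δt = 1.2644 (t = 1.2644), x⁻ = (-10.4514) → reset → x⁺ = (-11.1875), jump to mode 1
Mode 1: guard c·x = -4.0582 hit at Δt = 0.8569 (t = 2.1213), x⁻ = (-4.0582) → reset → x⁺ = (-3.0183), jump to mode 0
Mode 0: guard c·x = 10.4514 hit at Δt = 1.2032 (t = 3.3245), x⁻ = (-10.4514) → reset → x⁺ = (-11.1875), jump to mode 1
Mode 1: guard c·x = -4.0582 hit at Δt = 0.8569 (t = 4.1814), x⁻ = (-4.0582) → reset → x⁺ = (-3.0183), jump to mode 0
Mode 0: guard c·x = 10.4514 hit at Δt = 1.2032 (t = 5.3846), x⁻ = (-10.4514) → reset → x⁺ = (-11.1875), jump to mode 1
Mode 1: flow for 0.4462 to horizon, guard not reached → x = (-6.7286)

1 1.2644 0->1
2 2.1213 1->0
3 3.3245 0->1
4 4.1814 1->0
5 5.3846 0->1
final: 1 -6.7286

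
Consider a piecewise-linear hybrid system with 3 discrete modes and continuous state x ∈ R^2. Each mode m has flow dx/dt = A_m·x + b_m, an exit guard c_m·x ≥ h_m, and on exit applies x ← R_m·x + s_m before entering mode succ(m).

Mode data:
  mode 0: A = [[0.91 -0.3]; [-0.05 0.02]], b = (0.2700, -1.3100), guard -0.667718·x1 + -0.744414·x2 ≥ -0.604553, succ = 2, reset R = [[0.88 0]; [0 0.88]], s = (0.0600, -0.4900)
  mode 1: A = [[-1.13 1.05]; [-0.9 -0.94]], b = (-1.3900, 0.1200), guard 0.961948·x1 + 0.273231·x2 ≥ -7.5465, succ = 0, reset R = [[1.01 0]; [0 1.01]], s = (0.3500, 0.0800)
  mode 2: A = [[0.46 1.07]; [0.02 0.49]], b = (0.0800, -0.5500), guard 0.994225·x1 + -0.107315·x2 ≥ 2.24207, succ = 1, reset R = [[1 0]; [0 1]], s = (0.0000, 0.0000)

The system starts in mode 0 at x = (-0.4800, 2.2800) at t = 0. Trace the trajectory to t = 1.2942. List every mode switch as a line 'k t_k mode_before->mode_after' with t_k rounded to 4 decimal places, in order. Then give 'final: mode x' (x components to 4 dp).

1 0.4934 0->2
final: 2 -0.0739 0.9026

Mode 0: guard c·x = -0.6046 hit at Δt = 0.4934 (t = 0.4934), x⁻ = (-0.9571, 1.6706) → reset → x⁺ = (-0.7822, 0.9801), jump to mode 2
Mode 2: flow for 0.8008 to horizon, guard not reached → x = (-0.0739, 0.9026)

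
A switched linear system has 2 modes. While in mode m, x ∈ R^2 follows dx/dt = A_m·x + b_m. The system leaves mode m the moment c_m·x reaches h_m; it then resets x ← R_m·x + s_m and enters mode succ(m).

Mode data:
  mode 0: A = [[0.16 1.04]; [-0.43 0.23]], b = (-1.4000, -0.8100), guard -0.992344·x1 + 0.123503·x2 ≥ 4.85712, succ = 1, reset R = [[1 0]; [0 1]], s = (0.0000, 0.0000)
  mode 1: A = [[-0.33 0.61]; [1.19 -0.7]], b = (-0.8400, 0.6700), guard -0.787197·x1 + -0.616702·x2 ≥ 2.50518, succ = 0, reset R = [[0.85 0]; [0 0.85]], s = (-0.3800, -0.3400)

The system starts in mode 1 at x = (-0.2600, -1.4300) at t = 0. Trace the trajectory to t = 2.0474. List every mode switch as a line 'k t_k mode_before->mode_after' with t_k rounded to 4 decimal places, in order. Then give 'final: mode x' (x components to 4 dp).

1 1.5937 1->0
final: 0 -3.7197 -1.5056

Mode 1: guard c·x = 2.5052 hit at Δt = 1.5937 (t = 1.5937), x⁻ = (-2.0707, -1.4190) → reset → x⁺ = (-2.1401, -1.5462), jump to mode 0
Mode 0: flow for 0.4537 to horizon, guard not reached → x = (-3.7197, -1.5056)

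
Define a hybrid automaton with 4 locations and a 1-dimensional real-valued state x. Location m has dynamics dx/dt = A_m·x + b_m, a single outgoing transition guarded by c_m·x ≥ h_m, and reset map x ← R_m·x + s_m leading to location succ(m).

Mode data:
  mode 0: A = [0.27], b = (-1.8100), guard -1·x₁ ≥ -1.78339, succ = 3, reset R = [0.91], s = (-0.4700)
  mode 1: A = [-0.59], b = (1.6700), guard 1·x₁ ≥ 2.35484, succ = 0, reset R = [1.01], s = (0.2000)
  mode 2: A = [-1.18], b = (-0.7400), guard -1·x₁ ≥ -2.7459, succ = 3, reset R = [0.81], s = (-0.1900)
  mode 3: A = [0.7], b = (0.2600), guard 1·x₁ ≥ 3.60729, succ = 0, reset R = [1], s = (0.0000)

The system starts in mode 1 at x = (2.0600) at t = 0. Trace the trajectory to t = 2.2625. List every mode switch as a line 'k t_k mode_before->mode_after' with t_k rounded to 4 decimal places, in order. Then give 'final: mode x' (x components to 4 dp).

Mode 1: guard c·x = 2.3548 hit at Δt = 0.8175 (t = 0.8175), x⁻ = (2.3548) → reset → x⁺ = (2.5784), jump to mode 0
Mode 0: guard c·x = -1.7834 hit at Δt = 0.6527 (t = 1.4702), x⁻ = (1.7834) → reset → x⁺ = (1.1529), jump to mode 3
Mode 3: flow for 0.7923 to horizon, guard not reached → x = (2.2828)

1 0.8175 1->0
2 1.4702 0->3
final: 3 2.2828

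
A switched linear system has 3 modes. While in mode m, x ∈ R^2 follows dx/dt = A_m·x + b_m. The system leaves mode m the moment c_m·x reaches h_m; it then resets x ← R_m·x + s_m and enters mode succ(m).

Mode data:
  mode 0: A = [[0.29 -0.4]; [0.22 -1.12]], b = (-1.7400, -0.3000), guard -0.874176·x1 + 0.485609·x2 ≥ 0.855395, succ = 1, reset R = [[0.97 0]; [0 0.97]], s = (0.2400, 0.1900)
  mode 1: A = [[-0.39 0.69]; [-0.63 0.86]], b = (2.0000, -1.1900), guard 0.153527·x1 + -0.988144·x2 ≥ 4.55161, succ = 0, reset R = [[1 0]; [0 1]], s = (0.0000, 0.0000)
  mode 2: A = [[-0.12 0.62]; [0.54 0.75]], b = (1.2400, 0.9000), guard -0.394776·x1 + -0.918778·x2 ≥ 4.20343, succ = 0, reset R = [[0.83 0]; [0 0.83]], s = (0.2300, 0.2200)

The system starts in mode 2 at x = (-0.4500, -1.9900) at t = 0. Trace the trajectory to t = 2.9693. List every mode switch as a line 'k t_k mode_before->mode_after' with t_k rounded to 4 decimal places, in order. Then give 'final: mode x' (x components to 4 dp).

Mode 2: guard c·x = 4.2034 hit at Δt = 1.3595 (t = 1.3595), x⁻ = (-1.0603, -4.1194) → reset → x⁺ = (-0.6500, -3.1991), jump to mode 0
Mode 0: guard c·x = 0.8554 hit at Δt = 0.9388 (t = 2.2983), x⁻ = (-1.7841, -1.4502) → reset → x⁺ = (-1.4906, -1.2167), jump to mode 1
Mode 1: flow for 0.6710 to horizon, guard not reached → x = (-0.7246, -2.6331)

1 1.3595 2->0
2 2.2983 0->1
final: 1 -0.7246 -2.6331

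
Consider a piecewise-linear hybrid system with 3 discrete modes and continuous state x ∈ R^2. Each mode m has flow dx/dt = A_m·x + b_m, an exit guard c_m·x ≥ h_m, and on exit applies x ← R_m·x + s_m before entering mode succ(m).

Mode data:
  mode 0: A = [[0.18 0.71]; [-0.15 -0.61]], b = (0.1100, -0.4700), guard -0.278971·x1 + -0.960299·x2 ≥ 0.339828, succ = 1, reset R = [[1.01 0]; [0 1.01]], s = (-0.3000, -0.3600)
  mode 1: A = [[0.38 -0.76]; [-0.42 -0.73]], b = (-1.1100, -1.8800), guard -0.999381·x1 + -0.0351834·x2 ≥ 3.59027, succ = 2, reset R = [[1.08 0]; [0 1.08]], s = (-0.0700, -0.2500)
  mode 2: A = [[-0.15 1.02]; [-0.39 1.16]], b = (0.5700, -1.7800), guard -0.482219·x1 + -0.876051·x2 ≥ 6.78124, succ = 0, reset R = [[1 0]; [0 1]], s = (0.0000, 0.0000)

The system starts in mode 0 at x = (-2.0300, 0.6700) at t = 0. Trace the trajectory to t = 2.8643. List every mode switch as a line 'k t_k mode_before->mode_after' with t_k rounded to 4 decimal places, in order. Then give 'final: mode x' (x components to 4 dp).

1 1.0454 0->1
2 1.6941 1->2
final: 2 -4.6181 -3.2796

Mode 0: guard c·x = 0.3398 hit at Δt = 1.0454 (t = 1.0454), x⁻ = (-1.9737, 0.2195) → reset → x⁺ = (-2.2934, -0.1383), jump to mode 1
Mode 1: guard c·x = 3.5903 hit at Δt = 0.6487 (t = 1.6941), x⁻ = (-3.5780, -0.4128) → reset → x⁺ = (-3.9342, -0.6958), jump to mode 2
Mode 2: flow for 1.1702 to horizon, guard not reached → x = (-4.6181, -3.2796)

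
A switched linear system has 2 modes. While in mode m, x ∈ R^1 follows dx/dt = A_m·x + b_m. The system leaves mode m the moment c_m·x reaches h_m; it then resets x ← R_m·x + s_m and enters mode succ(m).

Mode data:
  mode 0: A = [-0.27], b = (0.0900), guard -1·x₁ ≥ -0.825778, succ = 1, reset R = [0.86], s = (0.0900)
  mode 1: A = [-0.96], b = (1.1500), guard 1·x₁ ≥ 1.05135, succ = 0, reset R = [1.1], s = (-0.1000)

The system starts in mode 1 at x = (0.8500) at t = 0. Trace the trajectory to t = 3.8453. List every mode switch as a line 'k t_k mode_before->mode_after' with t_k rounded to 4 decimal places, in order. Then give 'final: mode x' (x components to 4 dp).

Mode 1: guard c·x = 1.0514 hit at Δt = 0.9005 (t = 0.9005), x⁻ = (1.0514) → reset → x⁺ = (1.0565), jump to mode 0
Mode 0: guard c·x = -0.8258 hit at Δt = 1.4231 (t = 2.3236), x⁻ = (0.8258) → reset → x⁺ = (0.8002), jump to mode 1
Mode 1: guard c·x = 1.0514 hit at Δt = 1.0399 (t = 3.3635), x⁻ = (1.0513) → reset → x⁺ = (1.0565), jump to mode 0
Mode 0: flow for 0.4818 to horizon, guard not reached → x = (0.9683)

1 0.9005 1->0
2 2.3236 0->1
3 3.3635 1->0
final: 0 0.9683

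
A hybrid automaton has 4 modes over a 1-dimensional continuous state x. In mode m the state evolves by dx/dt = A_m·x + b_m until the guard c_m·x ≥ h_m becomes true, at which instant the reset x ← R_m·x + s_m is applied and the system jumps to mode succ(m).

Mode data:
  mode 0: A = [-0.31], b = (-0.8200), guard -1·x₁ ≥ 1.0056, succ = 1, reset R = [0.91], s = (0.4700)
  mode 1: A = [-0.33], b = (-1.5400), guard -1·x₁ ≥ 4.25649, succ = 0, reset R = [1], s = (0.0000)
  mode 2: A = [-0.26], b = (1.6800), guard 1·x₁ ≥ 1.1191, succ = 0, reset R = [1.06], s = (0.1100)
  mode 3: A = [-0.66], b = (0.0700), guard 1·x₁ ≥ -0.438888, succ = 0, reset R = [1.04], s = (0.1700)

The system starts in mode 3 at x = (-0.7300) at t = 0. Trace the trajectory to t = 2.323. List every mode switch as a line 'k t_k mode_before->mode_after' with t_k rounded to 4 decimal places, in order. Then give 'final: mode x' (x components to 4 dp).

1 0.6485 3->0
2 1.8217 0->1
final: 1 -1.0888

Mode 3: guard c·x = -0.4389 hit at Δt = 0.6485 (t = 0.6485), x⁻ = (-0.4389) → reset → x⁺ = (-0.2864), jump to mode 0
Mode 0: guard c·x = 1.0056 hit at Δt = 1.1732 (t = 1.8217), x⁻ = (-1.0056) → reset → x⁺ = (-0.4451), jump to mode 1
Mode 1: flow for 0.5013 to horizon, guard not reached → x = (-1.0888)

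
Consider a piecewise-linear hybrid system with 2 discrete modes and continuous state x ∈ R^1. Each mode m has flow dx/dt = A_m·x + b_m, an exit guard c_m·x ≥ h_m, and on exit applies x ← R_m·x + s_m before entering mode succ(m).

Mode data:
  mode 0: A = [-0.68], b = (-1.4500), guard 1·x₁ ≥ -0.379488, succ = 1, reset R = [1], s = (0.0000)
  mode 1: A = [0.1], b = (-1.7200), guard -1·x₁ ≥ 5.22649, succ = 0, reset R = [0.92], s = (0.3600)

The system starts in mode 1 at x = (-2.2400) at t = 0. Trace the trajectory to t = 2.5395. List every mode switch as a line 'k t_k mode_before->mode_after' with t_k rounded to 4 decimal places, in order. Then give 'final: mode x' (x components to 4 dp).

1 1.4291 1->0
final: 0 -3.2208

Mode 1: guard c·x = 5.2265 hit at Δt = 1.4291 (t = 1.4291), x⁻ = (-5.2265) → reset → x⁺ = (-4.4484), jump to mode 0
Mode 0: flow for 1.1104 to horizon, guard not reached → x = (-3.2208)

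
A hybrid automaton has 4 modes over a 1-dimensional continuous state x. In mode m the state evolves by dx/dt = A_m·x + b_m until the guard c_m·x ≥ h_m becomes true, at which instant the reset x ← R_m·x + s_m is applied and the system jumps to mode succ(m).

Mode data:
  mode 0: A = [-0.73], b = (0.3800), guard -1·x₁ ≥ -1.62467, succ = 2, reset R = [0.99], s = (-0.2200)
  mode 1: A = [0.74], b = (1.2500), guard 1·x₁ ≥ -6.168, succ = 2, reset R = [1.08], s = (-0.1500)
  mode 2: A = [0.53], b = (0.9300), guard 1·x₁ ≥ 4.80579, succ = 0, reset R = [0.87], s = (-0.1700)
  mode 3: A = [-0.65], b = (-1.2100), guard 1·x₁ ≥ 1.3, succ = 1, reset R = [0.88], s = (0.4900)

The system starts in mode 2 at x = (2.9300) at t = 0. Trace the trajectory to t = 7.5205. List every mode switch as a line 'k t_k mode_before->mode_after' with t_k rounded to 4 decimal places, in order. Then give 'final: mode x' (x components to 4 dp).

Mode 2: guard c·x = 4.8058 hit at Δt = 0.6354 (t = 0.6354), x⁻ = (4.8058) → reset → x⁺ = (4.0110), jump to mode 0
Mode 0: guard c·x = -1.6247 hit at Δt = 1.5767 (t = 2.2121), x⁻ = (1.6247) → reset → x⁺ = (1.3884), jump to mode 2
Mode 2: guard c·x = 4.8058 hit at Δt = 1.3884 (t = 3.6005), x⁻ = (4.8058) → reset → x⁺ = (4.0110), jump to mode 0
Mode 0: guard c·x = -1.6247 hit at Δt = 1.5767 (t = 5.1772), x⁻ = (1.6247) → reset → x⁺ = (1.3884), jump to mode 2
Mode 2: guard c·x = 4.8058 hit at Δt = 1.3884 (t = 6.5656), x⁻ = (4.8058) → reset → x⁺ = (4.0110), jump to mode 0
Mode 0: flow for 0.9549 to horizon, guard not reached → x = (2.2589)

1 0.6354 2->0
2 2.2121 0->2
3 3.6005 2->0
4 5.1772 0->2
5 6.5656 2->0
final: 0 2.2589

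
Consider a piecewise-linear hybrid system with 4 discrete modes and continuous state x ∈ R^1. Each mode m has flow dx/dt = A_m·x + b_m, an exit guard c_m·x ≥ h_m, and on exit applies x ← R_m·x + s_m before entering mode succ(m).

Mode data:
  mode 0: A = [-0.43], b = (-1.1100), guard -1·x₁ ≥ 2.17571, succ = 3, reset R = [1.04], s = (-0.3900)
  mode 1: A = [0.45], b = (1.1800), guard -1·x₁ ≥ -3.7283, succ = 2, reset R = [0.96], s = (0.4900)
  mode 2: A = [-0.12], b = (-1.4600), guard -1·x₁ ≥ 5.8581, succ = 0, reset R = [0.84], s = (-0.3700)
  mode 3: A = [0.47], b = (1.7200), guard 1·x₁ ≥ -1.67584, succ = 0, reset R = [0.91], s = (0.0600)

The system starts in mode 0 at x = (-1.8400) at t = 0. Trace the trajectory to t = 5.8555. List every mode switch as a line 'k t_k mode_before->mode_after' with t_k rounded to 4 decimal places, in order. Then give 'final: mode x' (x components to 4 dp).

Mode 0: guard c·x = 2.1757 hit at Δt = 1.4022 (t = 1.4022), x⁻ = (-2.1757) → reset → x⁺ = (-2.6527), jump to mode 3
Mode 3: guard c·x = -1.6758 hit at Δt = 1.4429 (t = 2.8451), x⁻ = (-1.6758) → reset → x⁺ = (-1.4650), jump to mode 0
Mode 0: guard c·x = 2.1757 hit at Δt = 2.3541 (t = 5.1993), x⁻ = (-2.1757) → reset → x⁺ = (-2.6527), jump to mode 3
Mode 3: flow for 0.6562 to horizon, guard not reached → x = (-2.2890)

1 1.4022 0->3
2 2.8451 3->0
3 5.1993 0->3
final: 3 -2.2890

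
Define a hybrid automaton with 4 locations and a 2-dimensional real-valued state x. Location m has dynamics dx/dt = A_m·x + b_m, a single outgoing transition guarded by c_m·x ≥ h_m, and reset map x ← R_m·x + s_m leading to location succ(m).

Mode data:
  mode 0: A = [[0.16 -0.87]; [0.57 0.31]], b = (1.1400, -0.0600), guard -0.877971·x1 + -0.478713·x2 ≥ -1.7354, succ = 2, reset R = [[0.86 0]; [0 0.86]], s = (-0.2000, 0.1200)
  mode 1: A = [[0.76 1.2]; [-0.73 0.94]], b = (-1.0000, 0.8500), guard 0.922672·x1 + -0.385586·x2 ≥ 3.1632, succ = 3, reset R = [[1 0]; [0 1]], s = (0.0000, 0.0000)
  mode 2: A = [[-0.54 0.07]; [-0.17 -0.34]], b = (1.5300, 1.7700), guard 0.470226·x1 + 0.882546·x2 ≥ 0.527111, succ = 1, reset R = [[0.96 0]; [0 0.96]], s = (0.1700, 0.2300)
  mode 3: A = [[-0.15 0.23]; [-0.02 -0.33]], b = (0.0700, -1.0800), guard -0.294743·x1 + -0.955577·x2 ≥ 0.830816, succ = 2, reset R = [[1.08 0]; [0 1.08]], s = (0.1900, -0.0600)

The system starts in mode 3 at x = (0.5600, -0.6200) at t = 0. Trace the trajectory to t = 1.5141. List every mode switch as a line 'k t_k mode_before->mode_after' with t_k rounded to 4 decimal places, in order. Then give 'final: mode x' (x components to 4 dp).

Mode 3: guard c·x = 0.8308 hit at Δt = 0.4799 (t = 0.4799), x⁻ = (0.4657, -1.0131) → reset → x⁺ = (0.6930, -1.1541), jump to mode 2
Mode 2: guard c·x = 0.5271 hit at Δt = 0.5980 (t = 1.0779), x⁻ = (1.2635, -0.0760) → reset → x⁺ = (1.3830, 0.1571), jump to mode 1
Mode 1: flow for 0.4362 to horizon, guard not reached → x = (1.5014, 0.1298)

1 0.4799 3->2
2 1.0779 2->1
final: 1 1.5014 0.1298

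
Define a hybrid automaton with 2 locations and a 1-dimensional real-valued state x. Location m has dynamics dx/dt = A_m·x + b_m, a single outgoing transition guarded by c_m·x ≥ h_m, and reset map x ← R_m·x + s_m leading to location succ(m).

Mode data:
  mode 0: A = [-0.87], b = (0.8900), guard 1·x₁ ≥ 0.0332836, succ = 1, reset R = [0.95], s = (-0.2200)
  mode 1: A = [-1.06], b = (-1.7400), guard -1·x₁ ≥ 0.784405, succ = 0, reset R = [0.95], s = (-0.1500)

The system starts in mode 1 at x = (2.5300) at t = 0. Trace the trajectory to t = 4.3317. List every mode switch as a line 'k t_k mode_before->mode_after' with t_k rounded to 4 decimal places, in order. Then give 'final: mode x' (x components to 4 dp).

Mode 1: guard c·x = 0.7844 hit at Δt = 1.4929 (t = 1.4929), x⁻ = (-0.7844) → reset → x⁺ = (-0.8952), jump to mode 0
Mode 0: guard c·x = 0.0333 hit at Δt = 0.7606 (t = 2.2535), x⁻ = (0.0333) → reset → x⁺ = (-0.1884), jump to mode 1
Mode 1: guard c·x = 0.7844 hit at Δt = 0.4980 (t = 2.7515), x⁻ = (-0.7844) → reset → x⁺ = (-0.8952), jump to mode 0
Mode 0: guard c·x = 0.0333 hit at Δt = 0.7606 (t = 3.5121), x⁻ = (0.0333) → reset → x⁺ = (-0.1884), jump to mode 1
Mode 1: guard c·x = 0.7844 hit at Δt = 0.4980 (t = 4.0102), x⁻ = (-0.7844) → reset → x⁺ = (-0.8952), jump to mode 0
Mode 0: flow for 0.3215 to horizon, guard not reached → x = (-0.4271)

1 1.4929 1->0
2 2.2535 0->1
3 2.7515 1->0
4 3.5121 0->1
5 4.0102 1->0
final: 0 -0.4271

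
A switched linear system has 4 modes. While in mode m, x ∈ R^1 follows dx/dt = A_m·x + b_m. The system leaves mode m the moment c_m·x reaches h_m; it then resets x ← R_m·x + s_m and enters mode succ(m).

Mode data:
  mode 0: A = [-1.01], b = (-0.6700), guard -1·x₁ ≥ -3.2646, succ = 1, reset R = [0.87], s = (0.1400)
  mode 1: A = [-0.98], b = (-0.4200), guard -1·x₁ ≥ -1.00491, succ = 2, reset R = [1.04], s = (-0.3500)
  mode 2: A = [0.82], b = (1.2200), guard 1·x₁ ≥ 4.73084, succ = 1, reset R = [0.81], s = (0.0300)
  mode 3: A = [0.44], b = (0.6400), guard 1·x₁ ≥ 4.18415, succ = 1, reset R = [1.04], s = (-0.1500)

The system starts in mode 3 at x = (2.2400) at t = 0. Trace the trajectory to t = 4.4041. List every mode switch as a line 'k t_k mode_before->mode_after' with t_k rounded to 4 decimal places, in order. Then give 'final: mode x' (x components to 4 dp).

Mode 3: guard c·x = 4.1841 hit at Δt = 0.9609 (t = 0.9609), x⁻ = (4.1841) → reset → x⁺ = (4.2015), jump to mode 1
Mode 1: guard c·x = -1.0049 hit at Δt = 1.1964 (t = 2.1573), x⁻ = (1.0049) → reset → x⁺ = (0.6951), jump to mode 2
Mode 2: guard c·x = 4.7308 hit at Δt = 1.2767 (t = 3.4340), x⁻ = (4.7308) → reset → x⁺ = (3.8620), jump to mode 1
Mode 1: flow for 0.9701 to horizon, guard not reached → x = (1.2296)

1 0.9609 3->1
2 2.1573 1->2
3 3.4340 2->1
final: 1 1.2296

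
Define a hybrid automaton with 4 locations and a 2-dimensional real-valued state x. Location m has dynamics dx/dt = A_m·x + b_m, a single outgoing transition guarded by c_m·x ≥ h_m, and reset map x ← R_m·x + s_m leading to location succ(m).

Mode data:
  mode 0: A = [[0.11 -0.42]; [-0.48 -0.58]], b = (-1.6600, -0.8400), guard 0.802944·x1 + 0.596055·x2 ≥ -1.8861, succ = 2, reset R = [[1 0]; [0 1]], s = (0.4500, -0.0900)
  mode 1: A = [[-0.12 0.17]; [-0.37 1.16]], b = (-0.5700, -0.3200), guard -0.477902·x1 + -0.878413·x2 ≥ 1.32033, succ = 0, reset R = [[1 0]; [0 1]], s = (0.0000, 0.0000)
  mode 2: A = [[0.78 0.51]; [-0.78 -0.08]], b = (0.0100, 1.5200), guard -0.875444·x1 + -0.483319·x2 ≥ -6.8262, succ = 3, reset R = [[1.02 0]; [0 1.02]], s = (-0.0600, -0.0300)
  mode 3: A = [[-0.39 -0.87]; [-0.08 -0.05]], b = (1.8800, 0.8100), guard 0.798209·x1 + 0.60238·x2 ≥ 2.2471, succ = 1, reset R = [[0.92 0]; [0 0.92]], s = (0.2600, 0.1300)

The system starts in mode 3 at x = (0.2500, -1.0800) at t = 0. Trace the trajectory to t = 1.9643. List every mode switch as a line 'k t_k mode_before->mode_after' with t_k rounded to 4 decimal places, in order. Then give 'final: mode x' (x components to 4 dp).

Mode 3: guard c·x = 2.2471 hit at Δt = 1.5771 (t = 1.5771), x⁻ = (2.8060, 0.0122) → reset → x⁺ = (2.8415, 0.1412), jump to mode 1
Mode 1: flow for 0.3872 to horizon, guard not reached → x = (2.4888, -0.4198)

1 1.5771 3->1
final: 1 2.4888 -0.4198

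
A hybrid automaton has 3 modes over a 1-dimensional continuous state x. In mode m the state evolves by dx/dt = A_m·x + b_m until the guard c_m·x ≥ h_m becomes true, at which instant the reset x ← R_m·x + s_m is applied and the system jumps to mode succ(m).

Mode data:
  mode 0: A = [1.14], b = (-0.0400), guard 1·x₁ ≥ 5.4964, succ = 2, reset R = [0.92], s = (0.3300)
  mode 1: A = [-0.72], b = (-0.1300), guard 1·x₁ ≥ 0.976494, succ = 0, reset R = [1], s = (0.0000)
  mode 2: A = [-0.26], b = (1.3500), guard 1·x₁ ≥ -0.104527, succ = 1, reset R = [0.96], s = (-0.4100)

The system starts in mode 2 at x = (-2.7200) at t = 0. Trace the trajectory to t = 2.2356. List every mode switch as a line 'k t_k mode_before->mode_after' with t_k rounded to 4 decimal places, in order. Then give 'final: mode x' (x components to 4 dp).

1 1.5435 2->1
final: 1 -0.3809

Mode 2: guard c·x = -0.1045 hit at Δt = 1.5435 (t = 1.5435), x⁻ = (-0.1045) → reset → x⁺ = (-0.5103), jump to mode 1
Mode 1: flow for 0.6921 to horizon, guard not reached → x = (-0.3809)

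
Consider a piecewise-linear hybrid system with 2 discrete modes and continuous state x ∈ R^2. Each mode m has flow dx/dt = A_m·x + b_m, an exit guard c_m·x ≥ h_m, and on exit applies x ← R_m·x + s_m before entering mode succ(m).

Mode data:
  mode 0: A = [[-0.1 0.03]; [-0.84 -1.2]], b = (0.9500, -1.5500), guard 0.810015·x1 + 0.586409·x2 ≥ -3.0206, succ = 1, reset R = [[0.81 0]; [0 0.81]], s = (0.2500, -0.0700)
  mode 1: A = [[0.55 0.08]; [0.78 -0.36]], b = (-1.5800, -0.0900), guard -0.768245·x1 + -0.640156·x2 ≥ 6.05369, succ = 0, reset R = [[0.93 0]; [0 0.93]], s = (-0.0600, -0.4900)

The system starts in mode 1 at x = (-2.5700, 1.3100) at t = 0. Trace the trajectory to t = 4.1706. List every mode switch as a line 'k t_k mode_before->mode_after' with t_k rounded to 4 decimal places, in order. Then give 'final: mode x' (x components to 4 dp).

1 0.9509 1->0
2 1.9927 0->1
3 2.7059 1->0
4 3.7494 0->1
final: 1 -4.9419 -0.6898

Mode 1: guard c·x = 6.0537 hit at Δt = 0.9509 (t = 0.9509), x⁻ = (-6.3106, -1.8833) → reset → x⁺ = (-5.9288, -2.2415), jump to mode 0
Mode 0: guard c·x = -3.0206 hit at Δt = 1.0418 (t = 1.9927), x⁻ = (-4.4081, 0.9380) → reset → x⁺ = (-3.3206, 0.6898), jump to mode 1
Mode 1: guard c·x = 6.0537 hit at Δt = 0.7132 (t = 2.7059), x⁻ = (-6.3246, -1.8665) → reset → x⁺ = (-5.9419, -2.2258), jump to mode 0
Mode 0: guard c·x = -3.0206 hit at Δt = 1.0436 (t = 3.7494), x⁻ = (-4.4170, 0.9503) → reset → x⁺ = (-3.3278, 0.6997), jump to mode 1
Mode 1: flow for 0.4212 to horizon, guard not reached → x = (-4.9419, -0.6898)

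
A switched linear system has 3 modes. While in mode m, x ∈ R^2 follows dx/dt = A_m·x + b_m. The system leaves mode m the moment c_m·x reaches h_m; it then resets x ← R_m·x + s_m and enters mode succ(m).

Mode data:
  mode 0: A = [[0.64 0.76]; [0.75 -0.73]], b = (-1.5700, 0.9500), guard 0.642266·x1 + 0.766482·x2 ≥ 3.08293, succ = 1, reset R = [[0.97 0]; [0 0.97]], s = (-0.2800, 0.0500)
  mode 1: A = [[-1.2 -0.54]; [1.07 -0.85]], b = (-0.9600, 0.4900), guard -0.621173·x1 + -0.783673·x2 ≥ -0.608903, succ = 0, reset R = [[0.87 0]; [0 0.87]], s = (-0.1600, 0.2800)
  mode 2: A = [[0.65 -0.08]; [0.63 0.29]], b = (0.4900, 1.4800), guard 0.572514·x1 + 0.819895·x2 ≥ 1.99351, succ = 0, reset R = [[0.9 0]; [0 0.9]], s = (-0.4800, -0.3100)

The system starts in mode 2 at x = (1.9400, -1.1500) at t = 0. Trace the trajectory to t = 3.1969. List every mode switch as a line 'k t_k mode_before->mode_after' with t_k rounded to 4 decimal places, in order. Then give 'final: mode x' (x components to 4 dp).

1 0.5089 2->0
2 1.3335 0->1
3 2.5093 1->0
final: 0 -1.6278 0.8755

Mode 2: guard c·x = 1.9935 hit at Δt = 0.5089 (t = 0.5089), x⁻ = (3.0203, 0.3224) → reset → x⁺ = (2.2383, -0.0198), jump to mode 0
Mode 0: guard c·x = 3.0829 hit at Δt = 0.8246 (t = 1.3335), x⁻ = (2.7694, 1.7016) → reset → x⁺ = (2.4063, 1.7005), jump to mode 1
Mode 1: guard c·x = -0.6089 hit at Δt = 1.1758 (t = 2.5093), x⁻ = (-0.5777, 1.2349) → reset → x⁺ = (-0.6626, 1.3544), jump to mode 0
Mode 0: flow for 0.6876 to horizon, guard not reached → x = (-1.6278, 0.8755)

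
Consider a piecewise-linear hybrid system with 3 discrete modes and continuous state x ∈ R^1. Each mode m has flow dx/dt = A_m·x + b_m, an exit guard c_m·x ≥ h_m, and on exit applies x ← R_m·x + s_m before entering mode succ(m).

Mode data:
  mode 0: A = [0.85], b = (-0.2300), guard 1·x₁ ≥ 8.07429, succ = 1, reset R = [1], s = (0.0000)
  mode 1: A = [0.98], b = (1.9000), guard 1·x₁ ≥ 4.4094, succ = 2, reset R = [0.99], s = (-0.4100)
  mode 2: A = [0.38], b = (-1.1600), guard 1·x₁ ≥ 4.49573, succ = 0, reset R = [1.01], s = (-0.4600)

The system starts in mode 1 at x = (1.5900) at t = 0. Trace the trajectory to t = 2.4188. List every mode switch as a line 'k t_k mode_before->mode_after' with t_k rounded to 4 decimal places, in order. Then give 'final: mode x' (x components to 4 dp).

1 0.5992 1->2
2 1.8339 2->0
final: 0 6.5346

Mode 1: guard c·x = 4.4094 hit at Δt = 0.5992 (t = 0.5992), x⁻ = (4.4094) → reset → x⁺ = (3.9553), jump to mode 2
Mode 2: guard c·x = 4.4957 hit at Δt = 1.2347 (t = 1.8339), x⁻ = (4.4957) → reset → x⁺ = (4.0807), jump to mode 0
Mode 0: flow for 0.5849 to horizon, guard not reached → x = (6.5346)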